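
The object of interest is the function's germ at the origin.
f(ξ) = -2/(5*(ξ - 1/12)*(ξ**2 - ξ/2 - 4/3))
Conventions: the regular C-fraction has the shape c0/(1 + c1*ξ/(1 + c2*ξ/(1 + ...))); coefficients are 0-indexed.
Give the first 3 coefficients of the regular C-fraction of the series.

The regular C-fraction coefficients are [-18/5, -93/8, -14/31].

Taylor coefficients (expand at 0): a_0 = -18/5, a_1 = -837/20, a_2 = -16173/32.
c0 = a_0 = -18/5. Peel one level at a time: if S = 1 + c*ξ/S' with S'(0) = 1, then c is the ξ-coefficient of S and S' = c*ξ/(S - 1).
S_1 = c0/f = 1 + (-93/8)*ξ + (-21/4)*ξ^2 + ...; c1 = -93/8.
S_2 = c1*ξ/(S_1 - 1) = 1 + (-14/31)*ξ + ...; c2 = -14/31.


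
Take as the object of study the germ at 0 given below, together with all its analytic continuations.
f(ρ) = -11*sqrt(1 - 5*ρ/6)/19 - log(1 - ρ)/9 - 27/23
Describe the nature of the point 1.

The point is a logarithmic branch point.

The term (-1/9)*log(1 - ρ/(1)) has argument 1 - 1/(1) = 0 at 1: a logarithmic (infinitely-sheeted) branch point; the remaining terms are analytic or single-valued there.


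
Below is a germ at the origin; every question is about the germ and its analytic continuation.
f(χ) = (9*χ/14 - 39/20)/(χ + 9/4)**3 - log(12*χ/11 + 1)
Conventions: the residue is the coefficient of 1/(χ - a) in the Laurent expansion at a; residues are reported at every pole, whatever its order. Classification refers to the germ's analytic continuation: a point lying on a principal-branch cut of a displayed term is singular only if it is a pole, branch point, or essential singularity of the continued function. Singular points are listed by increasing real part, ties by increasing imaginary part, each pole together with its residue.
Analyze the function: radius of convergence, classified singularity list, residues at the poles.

Radius of convergence at 0: 11/12.
At -9/4: a pole of order 3; residue 0.
At -11/12: a logarithmic branch point.

Denominator factor (χ + 9/4)^3: pole of order 3 at -9/4, modulus 9/4.
Branch term (-1)*log(1 - χ/(-11/12)): its argument vanishes at χ = -11/12, a logarithmic branch point, modulus 11/12.
The radius of convergence is the smallest modulus among the singular points: 11/12.
The branch term is analytic at -9/4 and contributes nothing to the residue; only the rational part matters.
At the order-3 pole -9/4 set g(χ) = (χ - (-9/4))^3*(rational part) = 9*χ/14 - 39/20.
Order-3 pole: residue = g''(a)/2; g''(-9/4) = 0, so the residue is 0.
List the singular points by increasing real part (a conjugate pair: the negative imaginary part first).


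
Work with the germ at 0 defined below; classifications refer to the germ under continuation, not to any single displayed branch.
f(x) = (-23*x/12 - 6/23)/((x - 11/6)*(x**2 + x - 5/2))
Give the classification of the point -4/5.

Denominator factors: x - 11/6 = -79/30 at x = -4/5; x**2 + x - 5/2 = -133/50 at x = -4/5 — none vanishes.
So the germ continues analytically to -4/5.

The point is a regular point.


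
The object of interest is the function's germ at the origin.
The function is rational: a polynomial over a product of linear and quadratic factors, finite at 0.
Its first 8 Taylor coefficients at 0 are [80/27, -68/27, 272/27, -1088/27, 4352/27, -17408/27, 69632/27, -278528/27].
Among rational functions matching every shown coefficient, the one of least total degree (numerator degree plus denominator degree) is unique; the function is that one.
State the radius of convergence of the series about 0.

No rational of total degree below 2 reproduces all 8 coefficients; solving the [1/1] Pade equations on them gives f(r) = (7*r/3 + 20/27)/(r + 1/4), whose expansion matches every shown term.
Denominator factor (r + 1/4): pole of order 1 at -1/4, modulus 1/4.
The radius of convergence is the smallest modulus among the singular points: 1/4.

The radius of convergence is 1/4.


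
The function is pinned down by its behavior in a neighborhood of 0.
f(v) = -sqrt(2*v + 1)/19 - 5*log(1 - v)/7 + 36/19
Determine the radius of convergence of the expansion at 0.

Branch term (-5/7)*log(1 - v/(1)): its argument vanishes at v = 1, a logarithmic branch point, modulus 1.
Branch term (-1/19)*sqrt(1 - v/(-1/2)): its argument vanishes at v = -1/2, a square-root branch point, modulus 1/2.
The radius of convergence is the smallest modulus among the singular points: 1/2.

The radius of convergence is 1/2.


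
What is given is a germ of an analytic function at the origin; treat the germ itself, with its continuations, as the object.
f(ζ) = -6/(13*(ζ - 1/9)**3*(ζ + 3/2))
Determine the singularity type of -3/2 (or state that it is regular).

The point is a pole of order 1.

The denominator factor ζ + 3/2 vanishes at -3/2 and appears to the power 1; the numerator there equals -6/13, nonzero, and no other factor vanishes.
Hence a pole whose order is the multiplicity, 1.


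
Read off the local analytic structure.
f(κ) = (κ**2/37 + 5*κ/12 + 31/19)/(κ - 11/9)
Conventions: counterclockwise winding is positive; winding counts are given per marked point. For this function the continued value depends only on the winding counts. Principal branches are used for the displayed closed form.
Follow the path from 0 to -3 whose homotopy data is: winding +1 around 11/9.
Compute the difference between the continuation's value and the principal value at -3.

Continued minus principal equals 0.

The function is rational, hence single-valued: continuing it around any pole returns the same value, so the difference is 0.


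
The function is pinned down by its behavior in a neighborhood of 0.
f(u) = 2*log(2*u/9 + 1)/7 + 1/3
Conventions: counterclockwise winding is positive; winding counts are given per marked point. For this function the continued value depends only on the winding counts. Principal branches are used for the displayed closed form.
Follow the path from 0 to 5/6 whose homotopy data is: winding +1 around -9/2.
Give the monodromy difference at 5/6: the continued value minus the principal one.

Continued minus principal equals (4/7)*pi*i.

The rational part is single-valued and drops out of the difference; each branch term changes only by its own monodromy.
(2/7)*log(1 - u/(-9/2)): each positive loop around -9/2 adds 2*pi*i to the log, so winding +1 contributes (2/7)*(1)*2*pi*i = (4/7)*pi*i.
Summing the contributions at u = 5/6 gives (4/7)*pi*i.


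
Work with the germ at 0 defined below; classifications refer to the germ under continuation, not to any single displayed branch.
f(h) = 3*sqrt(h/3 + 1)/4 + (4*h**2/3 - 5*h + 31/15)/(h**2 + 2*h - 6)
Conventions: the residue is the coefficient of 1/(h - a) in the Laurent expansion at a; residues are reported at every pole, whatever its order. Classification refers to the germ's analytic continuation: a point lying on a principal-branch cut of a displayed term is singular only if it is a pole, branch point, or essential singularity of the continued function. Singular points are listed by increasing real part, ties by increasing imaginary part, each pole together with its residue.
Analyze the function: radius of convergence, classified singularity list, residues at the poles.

Radius of convergence at 0: -1 + sqrt(7).
At -1 - sqrt(7): a pole of order 1; residue -23/6 - (19/15)*sqrt(7).
At -3: an algebraic (square-root) branch point.
At -1 + sqrt(7): a pole of order 1; residue -23/6 + (19/15)*sqrt(7).

Denominator factor (h**2 + 2*h - 6): discriminant 28, real irrational roots -1 + sqrt(7) and -1 - sqrt(7); poles of order 1, moduli -1 + sqrt(7) and 1 + sqrt(7).
Branch term (3/4)*sqrt(1 - h/(-3)): its argument vanishes at h = -3, a square-root branch point, modulus 3.
The radius of convergence is the smallest modulus among the singular points: -1 + sqrt(7).
The branch term is analytic at -1 - sqrt(7) and contributes nothing to the residue; only the rational part matters.
The factor h**2 + 2*h - 6 splits as (h - a)(h - a') with a = -1 - sqrt(7), a' = -1 + sqrt(7). At the order-1 pole a set g(h) = (h - a)*(rational part) = [4*h**2/3 - 5*h + 31/15] / (h - a').
Simple pole: residue = g(a) at a = -1 - sqrt(7), which is -23/6 - (19/15)*sqrt(7).
The branch term is analytic at -1 + sqrt(7) and contributes nothing to the residue; only the rational part matters.
The factor h**2 + 2*h - 6 splits as (h - a)(h - a') with a = -1 + sqrt(7), a' = -1 - sqrt(7). At the order-1 pole a set g(h) = (h - a)*(rational part) = [4*h**2/3 - 5*h + 31/15] / (h - a').
Simple pole: residue = g(a) at a = -1 + sqrt(7), which is -23/6 + (19/15)*sqrt(7).
List the singular points by increasing real part (a conjugate pair: the negative imaginary part first).


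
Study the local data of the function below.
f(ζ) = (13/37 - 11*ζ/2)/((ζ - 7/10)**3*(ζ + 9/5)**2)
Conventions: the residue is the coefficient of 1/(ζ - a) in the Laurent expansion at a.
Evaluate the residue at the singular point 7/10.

The residue is 50332/115625.

At the order-3 pole 7/10 set g(ζ) = (ζ - (7/10))^3*f(ζ) = (13/37 - 11*ζ/2)/(ζ + 9/5)**2.
Order-3 pole: residue = g''(a)/2; g''(7/10) = 100664/115625, so the residue is 50332/115625.


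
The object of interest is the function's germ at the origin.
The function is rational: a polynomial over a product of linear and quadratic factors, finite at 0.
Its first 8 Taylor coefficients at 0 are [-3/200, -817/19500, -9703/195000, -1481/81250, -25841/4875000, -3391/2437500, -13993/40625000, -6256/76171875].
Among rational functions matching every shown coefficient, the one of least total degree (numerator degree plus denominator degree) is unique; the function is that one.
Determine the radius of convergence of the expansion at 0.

The radius of convergence is 5.

No rational of total degree below 4 reproduces all 8 coefficients; solving the [2/2] Pade equations on them gives f(v) = (-21*v**2/25 - 35*v/39 - 3/8)/(v - 5)**2, whose expansion matches every shown term.
Denominator factor (v - 5)^2: pole of order 2 at 5, modulus 5.
The radius of convergence is the smallest modulus among the singular points: 5.


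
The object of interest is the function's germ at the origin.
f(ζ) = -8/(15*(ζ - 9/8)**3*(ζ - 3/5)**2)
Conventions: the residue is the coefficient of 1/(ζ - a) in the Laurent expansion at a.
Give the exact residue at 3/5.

At the order-2 pole 3/5 set g(ζ) = (ζ - (3/5))^2*f(ζ) = -8/(15*(ζ - 9/8)**3).
Order-2 pole: residue = g'(a); g'(3/5) = 4096000/194481, so the residue is 4096000/194481.

The residue is 4096000/194481.


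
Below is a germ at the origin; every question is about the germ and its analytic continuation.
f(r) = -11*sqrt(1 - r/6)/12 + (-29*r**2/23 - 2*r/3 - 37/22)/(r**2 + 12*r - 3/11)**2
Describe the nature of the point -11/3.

The point is a regular point.

Denominator factors: r**2 + 12*r - 3/11 = -3052/99 at r = -11/3 — none vanishes.
Branch term sqrt(1 - r/(6)): argument at -11/3 is 29/18, nonzero, so -11/3 is not its branch point (a point on a principal cut is still regular for the continued germ).
So the germ continues analytically to -11/3.


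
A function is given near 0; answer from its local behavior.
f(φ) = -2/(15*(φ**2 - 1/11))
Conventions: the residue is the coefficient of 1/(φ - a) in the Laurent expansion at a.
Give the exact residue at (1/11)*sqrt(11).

The factor φ**2 - 1/11 splits as (φ - a)(φ - a') with a = (1/11)*sqrt(11), a' = -(1/11)*sqrt(11). At the order-1 pole a set g(φ) = (φ - a)*f(φ) = [-2/15] / (φ - a').
Simple pole: residue = g(a) at a = (1/11)*sqrt(11), which is -(1/15)*sqrt(11).

The residue is -(1/15)*sqrt(11).


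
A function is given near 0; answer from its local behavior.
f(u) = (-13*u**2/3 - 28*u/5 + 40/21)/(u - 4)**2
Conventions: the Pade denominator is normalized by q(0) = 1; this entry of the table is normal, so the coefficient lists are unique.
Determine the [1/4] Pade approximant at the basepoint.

Taylor coefficients needed (expand at 0): a_0 = 5/42, a_1 = -61/210, a_2 = -1423/3360, a_3 = -1301/6720, a_4 = -3781/53760, a_5 = -31/1344.
Write the denominator as Q(u) = 1 + q1*u + q2*u^2 + q3*u^3 + q4*u^4. Requiring Q*f - P = O(u^6) with deg P <= 1 kills the coefficients of u^2..u^5 in Q*f:
  u^2: a_2 + q1*a_1 + q2*a_0 = 0, i.e. -1423/3360 + (-61/210)*q1 + (5/42)*q2 = 0.
  u^3: a_3 + q1*a_2 + q2*a_1 + q3*a_0 = 0, i.e. -1301/6720 + (-1423/3360)*q1 + (-61/210)*q2 + (5/42)*q3 = 0.
  u^4: a_4 + q1*a_3 + q2*a_2 + q3*a_1 + q4*a_0 = 0, i.e. -3781/53760 + (-1301/6720)*q1 + (-1423/3360)*q2 + (-61/210)*q3 + (5/42)*q4 = 0.
  u^5: a_5 + q1*a_4 + q2*a_3 + q3*a_2 + q4*a_1 = 0, i.e. -31/1344 + (-3781/53760)*q1 + (-1301/6720)*q2 + (-1423/3360)*q3 + (-61/210)*q4 = 0.
Solving this linear system: q1 = -973767397/858341689, q2 = 10840929759/13733467024, q3 = -13281841755/27466934048, q4 = 41110462575/109867736192.
The numerator is Q*f truncated at degree 1: P0 = a_0 = 5/42; P1 = a_1 + q1*a_0 = -5478787711/12875125335.

The Pade approximant has numerator coefficients [5/42, -5478787711/12875125335]; denominator coefficients [1, -973767397/858341689, 10840929759/13733467024, -13281841755/27466934048, 41110462575/109867736192].


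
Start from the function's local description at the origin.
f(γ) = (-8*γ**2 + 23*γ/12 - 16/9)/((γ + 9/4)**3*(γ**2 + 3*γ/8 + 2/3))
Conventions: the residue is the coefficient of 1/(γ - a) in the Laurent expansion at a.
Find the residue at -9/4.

The residue is 7096960/103161709.

At the order-3 pole -9/4 set g(γ) = (γ - (-9/4))^3*f(γ) = (-8*γ**2 + 23*γ/12 - 16/9)/(γ**2 + 3*γ/8 + 2/3).
Order-3 pole: residue = g''(a)/2; g''(-9/4) = 14193920/103161709, so the residue is 7096960/103161709.


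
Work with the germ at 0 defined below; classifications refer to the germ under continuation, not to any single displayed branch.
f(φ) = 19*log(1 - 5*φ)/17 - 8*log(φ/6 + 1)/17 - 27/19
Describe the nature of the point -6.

The point is a logarithmic branch point.

The term (-8/17)*log(1 - φ/(-6)) has argument 1 - -6/(-6) = 0 at -6: a logarithmic (infinitely-sheeted) branch point; the remaining terms are analytic or single-valued there.


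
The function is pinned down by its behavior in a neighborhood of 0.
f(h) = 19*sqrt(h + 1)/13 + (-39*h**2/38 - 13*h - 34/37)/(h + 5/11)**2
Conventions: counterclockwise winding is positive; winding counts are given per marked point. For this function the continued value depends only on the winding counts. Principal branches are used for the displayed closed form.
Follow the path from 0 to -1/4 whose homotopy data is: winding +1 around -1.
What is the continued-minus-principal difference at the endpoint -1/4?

Continued minus principal equals -(19/13)*sqrt(3).

The rational part is single-valued and drops out of the difference; each branch term changes only by its own monodromy.
(19/13)*sqrt(1 - h/(-1)): winding +1 is odd, the square root flips sign, contributing -2*(19/13)*sqrt(1 - (-1/4)/(-1)) = -2*(19/13)*sqrt(3/4) = -(19/13)*sqrt(3).
Summing the contributions at h = -1/4 gives -(19/13)*sqrt(3).


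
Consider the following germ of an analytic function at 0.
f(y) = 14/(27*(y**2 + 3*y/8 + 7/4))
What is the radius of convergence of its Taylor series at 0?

The radius of convergence is (1/2)*sqrt(7).

Denominator factor (y**2 + 3*y/8 + 7/4): discriminant -439/64, complex-conjugate roots (-3/16) + ((1/16)*sqrt(439))*i and (-3/16) - ((1/16)*sqrt(439))*i; poles of order 1, moduli (1/2)*sqrt(7) and (1/2)*sqrt(7).
The radius of convergence is the smallest modulus among the singular points: (1/2)*sqrt(7).


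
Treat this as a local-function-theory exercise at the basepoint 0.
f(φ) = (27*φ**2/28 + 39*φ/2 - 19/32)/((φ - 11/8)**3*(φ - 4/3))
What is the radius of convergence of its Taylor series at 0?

The radius of convergence is 4/3.

Denominator factor (φ - 11/8)^3: pole of order 3 at 11/8, modulus 11/8.
Denominator factor (φ - 4/3): pole of order 1 at 4/3, modulus 4/3.
The radius of convergence is the smallest modulus among the singular points: 4/3.


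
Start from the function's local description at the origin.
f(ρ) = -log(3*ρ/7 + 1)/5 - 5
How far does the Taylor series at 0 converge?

Branch term (-1/5)*log(1 - ρ/(-7/3)): its argument vanishes at ρ = -7/3, a logarithmic branch point, modulus 7/3.
The radius of convergence is the smallest modulus among the singular points: 7/3.

The radius of convergence is 7/3.


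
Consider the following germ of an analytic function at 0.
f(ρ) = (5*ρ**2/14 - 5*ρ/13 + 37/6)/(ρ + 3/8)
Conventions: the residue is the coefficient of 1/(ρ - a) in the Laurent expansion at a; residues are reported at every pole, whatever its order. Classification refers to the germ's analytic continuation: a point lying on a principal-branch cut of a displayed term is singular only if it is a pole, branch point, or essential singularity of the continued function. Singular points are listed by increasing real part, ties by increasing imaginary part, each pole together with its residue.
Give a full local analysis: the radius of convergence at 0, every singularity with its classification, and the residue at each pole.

Radius of convergence at 0: 3/8.
At -3/8: a pole of order 1; residue 222283/34944.

Denominator factor (ρ + 3/8): pole of order 1 at -3/8, modulus 3/8.
The radius of convergence is the smallest modulus among the singular points: 3/8.
At the order-1 pole -3/8 set g(ρ) = (ρ - (-3/8))*f(ρ) = 5*ρ**2/14 - 5*ρ/13 + 37/6.
Simple pole: residue = g(a) at a = -3/8, which is 222283/34944.


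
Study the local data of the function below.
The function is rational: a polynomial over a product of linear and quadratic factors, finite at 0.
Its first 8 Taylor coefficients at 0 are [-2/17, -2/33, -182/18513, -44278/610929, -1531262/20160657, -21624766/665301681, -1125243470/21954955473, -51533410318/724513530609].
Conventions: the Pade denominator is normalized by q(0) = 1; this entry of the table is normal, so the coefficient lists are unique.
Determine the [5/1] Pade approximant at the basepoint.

The Pade approximant has numerator coefficients [-2/17, 22958256/183810511, 15758756/183810511, -10472592/183810511, 7045304/183810511, 16039344/183810511]; denominator coefficients [1, -562621735/356808639].

Taylor coefficients needed (read off): a_0 = -2/17, a_1 = -2/33, a_2 = -182/18513, a_3 = -44278/610929, a_4 = -1531262/20160657, a_5 = -21624766/665301681, a_6 = -1125243470/21954955473.
Write the denominator as Q(u) = 1 + q1*u. Requiring Q*f - P = O(u^7) with deg P <= 5 kills the coefficients of u^6..u^6 in Q*f:
  u^6: a_6 + q1*a_5 = 0, i.e. -1125243470/21954955473 + (-21624766/665301681)*q1 = 0.
Solving this linear system: q1 = -562621735/356808639.
The numerator is Q*f truncated at degree 5: P0 = a_0 = -2/17; P1 = a_1 + q1*a_0 = 22958256/183810511; P2 = a_2 + q1*a_1 = 15758756/183810511; P3 = a_3 + q1*a_2 = -10472592/183810511; P4 = a_4 + q1*a_3 = 7045304/183810511; P5 = a_5 + q1*a_4 = 16039344/183810511.


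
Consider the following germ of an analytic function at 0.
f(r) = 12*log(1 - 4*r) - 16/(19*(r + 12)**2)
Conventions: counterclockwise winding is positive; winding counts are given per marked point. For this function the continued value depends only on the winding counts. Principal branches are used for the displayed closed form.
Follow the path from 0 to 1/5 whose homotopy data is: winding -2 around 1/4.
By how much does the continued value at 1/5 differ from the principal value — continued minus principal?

The rational part is single-valued and drops out of the difference; each branch term changes only by its own monodromy.
(12)*log(1 - r/(1/4)): each positive loop around 1/4 adds 2*pi*i to the log, so winding -2 contributes (12)*(-2)*2*pi*i = -(48)*pi*i.
Summing the contributions at r = 1/5 gives -(48)*pi*i.

Continued minus principal equals -(48)*pi*i.


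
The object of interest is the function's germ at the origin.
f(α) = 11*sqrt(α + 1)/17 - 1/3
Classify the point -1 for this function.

The term (11/17)*sqrt(1 - α/(-1)) has argument 1 - -1/(-1) = 0 at -1: a square-root (algebraic, two-sheeted) branch point; the remaining terms are analytic or single-valued there.

The point is an algebraic (square-root) branch point.


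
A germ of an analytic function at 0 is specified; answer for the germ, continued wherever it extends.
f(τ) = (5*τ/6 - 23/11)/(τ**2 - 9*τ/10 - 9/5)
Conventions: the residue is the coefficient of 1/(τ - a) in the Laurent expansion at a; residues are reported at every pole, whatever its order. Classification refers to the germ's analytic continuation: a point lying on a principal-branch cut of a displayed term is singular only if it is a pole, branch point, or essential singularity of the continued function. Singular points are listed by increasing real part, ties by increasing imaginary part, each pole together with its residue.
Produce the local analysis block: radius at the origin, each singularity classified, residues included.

Denominator factor (τ**2 - 9*τ/10 - 9/5): discriminant 801/100, real irrational roots 9/20 + (3/20)*sqrt(89) and 9/20 - (3/20)*sqrt(89); poles of order 1, moduli 9/20 + (3/20)*sqrt(89) and -9/20 + (3/20)*sqrt(89).
The radius of convergence is the smallest modulus among the singular points: -9/20 + (3/20)*sqrt(89).
The factor τ**2 - 9*τ/10 - 9/5 splits as (τ - a)(τ - a') with a = 9/20 - (3/20)*sqrt(89), a' = 9/20 + (3/20)*sqrt(89). At the order-1 pole a set g(τ) = (τ - a)*f(τ) = [5*τ/6 - 23/11] / (τ - a').
Simple pole: residue = g(a) at a = 9/20 - (3/20)*sqrt(89), which is 5/12 + (755/11748)*sqrt(89).
The factor τ**2 - 9*τ/10 - 9/5 splits as (τ - a)(τ - a') with a = 9/20 + (3/20)*sqrt(89), a' = 9/20 - (3/20)*sqrt(89). At the order-1 pole a set g(τ) = (τ - a)*f(τ) = [5*τ/6 - 23/11] / (τ - a').
Simple pole: residue = g(a) at a = 9/20 + (3/20)*sqrt(89), which is 5/12 - (755/11748)*sqrt(89).
List the singular points by increasing real part (a conjugate pair: the negative imaginary part first).

Radius of convergence at 0: -9/20 + (3/20)*sqrt(89).
At 9/20 - (3/20)*sqrt(89): a pole of order 1; residue 5/12 + (755/11748)*sqrt(89).
At 9/20 + (3/20)*sqrt(89): a pole of order 1; residue 5/12 - (755/11748)*sqrt(89).


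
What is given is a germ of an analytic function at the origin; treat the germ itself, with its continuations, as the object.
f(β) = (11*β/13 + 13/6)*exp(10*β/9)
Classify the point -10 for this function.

The point is a regular point.

There is no denominator, hence no pole anywhere.
The factor exp(10*β/9) is entire.
So the germ continues analytically to -10.


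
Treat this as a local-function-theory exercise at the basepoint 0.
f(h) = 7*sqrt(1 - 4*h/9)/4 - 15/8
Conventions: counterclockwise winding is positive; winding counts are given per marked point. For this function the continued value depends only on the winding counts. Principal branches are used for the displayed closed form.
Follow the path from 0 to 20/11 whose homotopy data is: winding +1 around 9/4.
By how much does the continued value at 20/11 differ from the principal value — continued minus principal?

The rational part is single-valued and drops out of the difference; each branch term changes only by its own monodromy.
(7/4)*sqrt(1 - h/(9/4)): winding +1 is odd, the square root flips sign, contributing -2*(7/4)*sqrt(1 - (20/11)/(9/4)) = -2*(7/4)*sqrt(19/99) = -(7/66)*sqrt(209).
Summing the contributions at h = 20/11 gives -(7/66)*sqrt(209).

Continued minus principal equals -(7/66)*sqrt(209).


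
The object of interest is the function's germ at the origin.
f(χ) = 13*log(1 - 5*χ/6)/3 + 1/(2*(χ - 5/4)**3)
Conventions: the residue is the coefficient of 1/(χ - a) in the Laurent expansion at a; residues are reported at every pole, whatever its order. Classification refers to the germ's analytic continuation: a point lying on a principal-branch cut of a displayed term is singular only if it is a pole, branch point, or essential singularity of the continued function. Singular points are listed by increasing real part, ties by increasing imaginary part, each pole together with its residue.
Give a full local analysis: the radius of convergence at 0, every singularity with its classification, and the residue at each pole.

Radius of convergence at 0: 6/5.
At 6/5: a logarithmic branch point.
At 5/4: a pole of order 3; residue 0.

Denominator factor (χ - 5/4)^3: pole of order 3 at 5/4, modulus 5/4.
Branch term (13/3)*log(1 - χ/(6/5)): its argument vanishes at χ = 6/5, a logarithmic branch point, modulus 6/5.
The radius of convergence is the smallest modulus among the singular points: 6/5.
The branch term is analytic at 5/4 and contributes nothing to the residue; only the rational part matters.
At the order-3 pole 5/4 set g(χ) = (χ - (5/4))^3*(rational part) = 1/2.
Order-3 pole: residue = g''(a)/2; g''(5/4) = 0, so the residue is 0.
List the singular points by increasing real part (a conjugate pair: the negative imaginary part first).


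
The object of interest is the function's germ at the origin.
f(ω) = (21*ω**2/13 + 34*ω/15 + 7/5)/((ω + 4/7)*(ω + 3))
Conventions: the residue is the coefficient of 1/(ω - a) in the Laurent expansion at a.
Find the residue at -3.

The residue is -4158/1105.

At the order-1 pole -3 set g(ω) = (ω - (-3))*f(ω) = (21*ω**2/13 + 34*ω/15 + 7/5)/(ω + 4/7).
Simple pole: residue = g(a) at a = -3, which is -4158/1105.


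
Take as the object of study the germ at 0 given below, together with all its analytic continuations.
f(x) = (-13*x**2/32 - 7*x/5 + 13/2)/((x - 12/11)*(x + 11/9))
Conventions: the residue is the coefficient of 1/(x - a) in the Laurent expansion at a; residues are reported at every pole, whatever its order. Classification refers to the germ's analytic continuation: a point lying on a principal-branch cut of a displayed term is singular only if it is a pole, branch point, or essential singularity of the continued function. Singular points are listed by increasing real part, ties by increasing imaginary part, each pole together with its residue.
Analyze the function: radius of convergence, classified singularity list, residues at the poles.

Radius of convergence at 0: 12/11.
At -11/9: a pole of order 1; residue -1084061/329760.
At 12/11: a pole of order 1; residue 24444/12595.

Denominator factor (x + 11/9): pole of order 1 at -11/9, modulus 11/9.
Denominator factor (x - 12/11): pole of order 1 at 12/11, modulus 12/11.
The radius of convergence is the smallest modulus among the singular points: 12/11.
At the order-1 pole -11/9 set g(x) = (x - (-11/9))*f(x) = (-13*x**2/32 - 7*x/5 + 13/2)/(x - 12/11).
Simple pole: residue = g(a) at a = -11/9, which is -1084061/329760.
At the order-1 pole 12/11 set g(x) = (x - (12/11))*f(x) = (-13*x**2/32 - 7*x/5 + 13/2)/(x + 11/9).
Simple pole: residue = g(a) at a = 12/11, which is 24444/12595.
List the singular points by increasing real part (a conjugate pair: the negative imaginary part first).


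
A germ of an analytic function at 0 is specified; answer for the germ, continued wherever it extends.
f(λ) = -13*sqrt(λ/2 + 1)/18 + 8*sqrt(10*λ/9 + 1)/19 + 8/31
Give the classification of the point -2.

The point is an algebraic (square-root) branch point.

The term (-13/18)*sqrt(1 - λ/(-2)) has argument 1 - -2/(-2) = 0 at -2: a square-root (algebraic, two-sheeted) branch point; the remaining terms are analytic or single-valued there.


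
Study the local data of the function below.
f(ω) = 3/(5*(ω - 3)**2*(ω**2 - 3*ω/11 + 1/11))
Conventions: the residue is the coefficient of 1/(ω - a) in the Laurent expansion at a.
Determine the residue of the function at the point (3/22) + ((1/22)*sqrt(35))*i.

The factor ω**2 - 3*ω/11 + 1/11 splits as (ω - a)(ω - a') with a = (3/22) + ((1/22)*sqrt(35))*i, a' = (3/22) - ((1/22)*sqrt(35))*i. At the order-1 pole a set g(ω) = (ω - a)*f(ω) = [3/(5*(ω - 3)**2)] / (ω - a').
Simple pole: residue = g(a) at a = (3/22) + ((1/22)*sqrt(35))*i, which is (297/11830) - ((9273/414050)*sqrt(35))*i.

The residue is (297/11830) - ((9273/414050)*sqrt(35))*i.


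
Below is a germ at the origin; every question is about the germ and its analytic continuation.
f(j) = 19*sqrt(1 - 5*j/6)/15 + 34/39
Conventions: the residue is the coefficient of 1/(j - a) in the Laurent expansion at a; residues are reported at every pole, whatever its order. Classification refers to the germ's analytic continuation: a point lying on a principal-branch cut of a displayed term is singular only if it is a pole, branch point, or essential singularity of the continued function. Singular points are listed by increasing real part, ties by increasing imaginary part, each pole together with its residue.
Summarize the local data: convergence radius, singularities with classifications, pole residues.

Radius of convergence at 0: 6/5.
At 6/5: an algebraic (square-root) branch point.

Branch term (19/15)*sqrt(1 - j/(6/5)): its argument vanishes at j = 6/5, a square-root branch point, modulus 6/5.
The radius of convergence is the smallest modulus among the singular points: 6/5.


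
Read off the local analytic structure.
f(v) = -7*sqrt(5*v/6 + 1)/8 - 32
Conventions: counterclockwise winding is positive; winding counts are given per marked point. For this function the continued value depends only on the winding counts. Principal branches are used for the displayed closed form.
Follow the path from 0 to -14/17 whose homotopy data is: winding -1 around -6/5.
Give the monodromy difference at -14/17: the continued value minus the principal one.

The rational part is single-valued and drops out of the difference; each branch term changes only by its own monodromy.
(-7/8)*sqrt(1 - v/(-6/5)): winding -1 is odd, the square root flips sign, contributing -2*(-7/8)*sqrt(1 - (-14/17)/(-6/5)) = -2*(-7/8)*sqrt(16/51) = (7/51)*sqrt(51).
Summing the contributions at v = -14/17 gives (7/51)*sqrt(51).

Continued minus principal equals (7/51)*sqrt(51).


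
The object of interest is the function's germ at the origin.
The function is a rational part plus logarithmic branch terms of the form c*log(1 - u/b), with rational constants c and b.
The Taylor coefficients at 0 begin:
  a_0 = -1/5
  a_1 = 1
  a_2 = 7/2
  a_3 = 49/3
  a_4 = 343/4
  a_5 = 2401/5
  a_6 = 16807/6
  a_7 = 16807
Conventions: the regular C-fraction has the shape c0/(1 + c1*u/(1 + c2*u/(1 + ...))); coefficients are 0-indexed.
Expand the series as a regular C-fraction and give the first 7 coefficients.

Taylor coefficients (read off): a_0 = -1/5, a_1 = 1, a_2 = 7/2, a_3 = 49/3, a_4 = 343/4, a_5 = 2401/5, a_6 = 16807/6.
c0 = a_0 = -1/5. Peel one level at a time: if S = 1 + c*u/S' with S'(0) = 1, then c is the u-coefficient of S and S' = c*u/(S - 1).
S_1 = c0/f = 1 + (5)*u + (85/2)*u^2 + ...; c1 = 5.
S_2 = c1*u/(S_1 - 1) = 1 + (-17/2)*u + (-49/12)*u^2 + ...; c2 = -17/2.
S_3 = c2*u/(S_2 - 1) = 1 + (-49/102)*u + (-3773/2601)*u^2 + ...; c3 = -49/102.
S_4 = c3*u/(S_3 - 1) = 1 + (-154/51)*u + (-49/15)*u^2 + ...; c4 = -154/51.
S_5 = c4*u/(S_4 - 1) = 1 + (-119/110)*u + (-15827/6050)*u^2 + ...; c5 = -119/110.
S_6 = c5*u/(S_5 - 1) = 1 + (-133/55)*u + ...; c6 = -133/55.

The regular C-fraction coefficients are [-1/5, 5, -17/2, -49/102, -154/51, -119/110, -133/55].


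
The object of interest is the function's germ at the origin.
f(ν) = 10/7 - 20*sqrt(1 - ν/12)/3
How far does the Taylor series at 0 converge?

The radius of convergence is 12.

Branch term (-20/3)*sqrt(1 - ν/(12)): its argument vanishes at ν = 12, a square-root branch point, modulus 12.
The radius of convergence is the smallest modulus among the singular points: 12.


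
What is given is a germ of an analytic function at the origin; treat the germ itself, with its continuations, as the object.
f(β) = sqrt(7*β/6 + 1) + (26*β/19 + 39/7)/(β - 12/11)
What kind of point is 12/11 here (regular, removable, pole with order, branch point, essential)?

The denominator factor β - 12/11 vanishes at 12/11 and appears to the power 1; the numerator there equals 10335/1463, nonzero, and no other factor vanishes.
The branch terms are analytic at this point.
Hence a pole whose order is the multiplicity, 1.

The point is a pole of order 1.


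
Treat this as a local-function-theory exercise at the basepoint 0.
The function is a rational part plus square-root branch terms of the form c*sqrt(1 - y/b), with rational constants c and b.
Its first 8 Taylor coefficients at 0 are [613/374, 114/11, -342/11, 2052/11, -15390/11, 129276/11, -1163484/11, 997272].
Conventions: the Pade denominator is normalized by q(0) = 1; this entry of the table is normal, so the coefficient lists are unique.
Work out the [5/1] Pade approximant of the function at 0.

Taylor coefficients needed (read off): a_0 = 613/374, a_1 = 114/11, a_2 = -342/11, a_3 = 2052/11, a_4 = -15390/11, a_5 = 129276/11, a_6 = -1163484/11.
Write the denominator as Q(y) = 1 + q1*y. Requiring Q*f - P = O(y^7) with deg P <= 5 kills the coefficients of y^6..y^6 in Q*f:
  y^6: a_6 + q1*a_5 = 0, i.e. -1163484/11 + (129276/11)*q1 = 0.
Solving this linear system: q1 = 9.
The numerator is Q*f truncated at degree 5: P0 = a_0 = 613/374; P1 = a_1 + q1*a_0 = 9393/374; P2 = a_2 + q1*a_1 = 684/11; P3 = a_3 + q1*a_2 = -1026/11; P4 = a_4 + q1*a_3 = 3078/11; P5 = a_5 + q1*a_4 = -9234/11.

The Pade approximant has numerator coefficients [613/374, 9393/374, 684/11, -1026/11, 3078/11, -9234/11]; denominator coefficients [1, 9].


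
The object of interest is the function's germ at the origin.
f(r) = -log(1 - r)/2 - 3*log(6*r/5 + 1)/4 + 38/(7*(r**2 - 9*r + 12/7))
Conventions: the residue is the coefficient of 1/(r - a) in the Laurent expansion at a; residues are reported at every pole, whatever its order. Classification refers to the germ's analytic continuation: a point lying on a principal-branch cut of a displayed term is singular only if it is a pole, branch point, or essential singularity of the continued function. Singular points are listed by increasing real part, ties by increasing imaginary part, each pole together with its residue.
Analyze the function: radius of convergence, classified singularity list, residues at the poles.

Radius of convergence at 0: 9/2 - (1/14)*sqrt(3633).
At -5/6: a logarithmic branch point.
At 9/2 - (1/14)*sqrt(3633): a pole of order 1; residue -(38/3633)*sqrt(3633).
At 1: a logarithmic branch point.
At 9/2 + (1/14)*sqrt(3633): a pole of order 1; residue (38/3633)*sqrt(3633).

Denominator factor (r**2 - 9*r + 12/7): discriminant 519/7, real irrational roots 9/2 + (1/14)*sqrt(3633) and 9/2 - (1/14)*sqrt(3633); poles of order 1, moduli 9/2 + (1/14)*sqrt(3633) and 9/2 - (1/14)*sqrt(3633).
Branch term (-1/2)*log(1 - r/(1)): its argument vanishes at r = 1, a logarithmic branch point, modulus 1.
Branch term (-3/4)*log(1 - r/(-5/6)): its argument vanishes at r = -5/6, a logarithmic branch point, modulus 5/6.
The radius of convergence is the smallest modulus among the singular points: 9/2 - (1/14)*sqrt(3633).
The branch terms are analytic at 9/2 - (1/14)*sqrt(3633) and contribute nothing to the residue; only the rational part matters.
The factor r**2 - 9*r + 12/7 splits as (r - a)(r - a') with a = 9/2 - (1/14)*sqrt(3633), a' = 9/2 + (1/14)*sqrt(3633). At the order-1 pole a set g(r) = (r - a)*(rational part) = [38/7] / (r - a').
Simple pole: residue = g(a) at a = 9/2 - (1/14)*sqrt(3633), which is -(38/3633)*sqrt(3633).
The branch terms are analytic at 9/2 + (1/14)*sqrt(3633) and contribute nothing to the residue; only the rational part matters.
The factor r**2 - 9*r + 12/7 splits as (r - a)(r - a') with a = 9/2 + (1/14)*sqrt(3633), a' = 9/2 - (1/14)*sqrt(3633). At the order-1 pole a set g(r) = (r - a)*(rational part) = [38/7] / (r - a').
Simple pole: residue = g(a) at a = 9/2 + (1/14)*sqrt(3633), which is (38/3633)*sqrt(3633).
List the singular points by increasing real part (a conjugate pair: the negative imaginary part first).


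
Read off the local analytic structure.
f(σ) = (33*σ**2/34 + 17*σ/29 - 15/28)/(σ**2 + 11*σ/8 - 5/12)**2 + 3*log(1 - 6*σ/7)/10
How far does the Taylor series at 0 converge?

The radius of convergence is -11/16 + (1/48)*sqrt(2049).

Denominator factor (σ**2 + 11*σ/8 - 5/12)^2: discriminant 683/192, real irrational roots -11/16 + (1/48)*sqrt(2049) and -11/16 - (1/48)*sqrt(2049); poles of order 2, moduli -11/16 + (1/48)*sqrt(2049) and 11/16 + (1/48)*sqrt(2049).
Branch term (3/10)*log(1 - σ/(7/6)): its argument vanishes at σ = 7/6, a logarithmic branch point, modulus 7/6.
The radius of convergence is the smallest modulus among the singular points: -11/16 + (1/48)*sqrt(2049).


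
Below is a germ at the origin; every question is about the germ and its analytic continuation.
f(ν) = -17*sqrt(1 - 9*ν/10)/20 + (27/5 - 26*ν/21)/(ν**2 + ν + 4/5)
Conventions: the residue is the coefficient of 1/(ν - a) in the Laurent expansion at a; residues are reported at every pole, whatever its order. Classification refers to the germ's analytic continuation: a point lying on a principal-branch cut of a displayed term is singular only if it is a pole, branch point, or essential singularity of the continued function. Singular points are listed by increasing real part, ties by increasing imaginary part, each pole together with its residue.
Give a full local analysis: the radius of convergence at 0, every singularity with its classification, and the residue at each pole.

Radius of convergence at 0: (2/5)*sqrt(5).
At (-1/2) - ((1/10)*sqrt(55))*i: a pole of order 1; residue (-13/21) + ((632/1155)*sqrt(55))*i.
At (-1/2) + ((1/10)*sqrt(55))*i: a pole of order 1; residue (-13/21) - ((632/1155)*sqrt(55))*i.
At 10/9: an algebraic (square-root) branch point.

Denominator factor (ν**2 + ν + 4/5): discriminant -11/5, complex-conjugate roots (-1/2) + ((1/10)*sqrt(55))*i and (-1/2) - ((1/10)*sqrt(55))*i; poles of order 1, moduli (2/5)*sqrt(5) and (2/5)*sqrt(5).
Branch term (-17/20)*sqrt(1 - ν/(10/9)): its argument vanishes at ν = 10/9, a square-root branch point, modulus 10/9.
The radius of convergence is the smallest modulus among the singular points: (2/5)*sqrt(5).
The branch term is analytic at (-1/2) - ((1/10)*sqrt(55))*i and contributes nothing to the residue; only the rational part matters.
The factor ν**2 + ν + 4/5 splits as (ν - a)(ν - a') with a = (-1/2) - ((1/10)*sqrt(55))*i, a' = (-1/2) + ((1/10)*sqrt(55))*i. At the order-1 pole a set g(ν) = (ν - a)*(rational part) = [27/5 - 26*ν/21] / (ν - a').
Simple pole: residue = g(a) at a = (-1/2) - ((1/10)*sqrt(55))*i, which is (-13/21) + ((632/1155)*sqrt(55))*i.
The branch term is analytic at (-1/2) + ((1/10)*sqrt(55))*i and contributes nothing to the residue; only the rational part matters.
The factor ν**2 + ν + 4/5 splits as (ν - a)(ν - a') with a = (-1/2) + ((1/10)*sqrt(55))*i, a' = (-1/2) - ((1/10)*sqrt(55))*i. At the order-1 pole a set g(ν) = (ν - a)*(rational part) = [27/5 - 26*ν/21] / (ν - a').
Simple pole: residue = g(a) at a = (-1/2) + ((1/10)*sqrt(55))*i, which is (-13/21) - ((632/1155)*sqrt(55))*i.
List the singular points by increasing real part (a conjugate pair: the negative imaginary part first).


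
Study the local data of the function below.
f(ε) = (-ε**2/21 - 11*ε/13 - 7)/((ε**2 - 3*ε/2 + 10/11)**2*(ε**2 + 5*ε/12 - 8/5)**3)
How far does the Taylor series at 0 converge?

The radius of convergence is (1/11)*sqrt(110).

Denominator factor (ε**2 - 3*ε/2 + 10/11)^2: discriminant -61/44, complex-conjugate roots (3/4) + ((1/44)*sqrt(671))*i and (3/4) - ((1/44)*sqrt(671))*i; poles of order 2, moduli (1/11)*sqrt(110) and (1/11)*sqrt(110).
Denominator factor (ε**2 + 5*ε/12 - 8/5)^3: discriminant 4733/720, real irrational roots -5/24 + (1/120)*sqrt(23665) and -5/24 - (1/120)*sqrt(23665); poles of order 3, moduli -5/24 + (1/120)*sqrt(23665) and 5/24 + (1/120)*sqrt(23665).
The radius of convergence is the smallest modulus among the singular points: (1/11)*sqrt(110).


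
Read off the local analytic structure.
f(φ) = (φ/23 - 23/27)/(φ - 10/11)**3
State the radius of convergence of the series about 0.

Denominator factor (φ - 10/11)^3: pole of order 3 at 10/11, modulus 10/11.
The radius of convergence is the smallest modulus among the singular points: 10/11.

The radius of convergence is 10/11.


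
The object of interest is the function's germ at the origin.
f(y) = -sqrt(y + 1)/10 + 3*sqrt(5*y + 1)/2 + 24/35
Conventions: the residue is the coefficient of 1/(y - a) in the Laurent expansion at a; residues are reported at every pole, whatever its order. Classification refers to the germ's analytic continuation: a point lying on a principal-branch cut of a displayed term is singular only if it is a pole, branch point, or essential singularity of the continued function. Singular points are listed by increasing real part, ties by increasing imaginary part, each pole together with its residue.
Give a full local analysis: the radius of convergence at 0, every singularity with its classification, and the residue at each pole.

Branch term (3/2)*sqrt(1 - y/(-1/5)): its argument vanishes at y = -1/5, a square-root branch point, modulus 1/5.
Branch term (-1/10)*sqrt(1 - y/(-1)): its argument vanishes at y = -1, a square-root branch point, modulus 1.
The radius of convergence is the smallest modulus among the singular points: 1/5.
List the singular points by increasing real part (a conjugate pair: the negative imaginary part first).

Radius of convergence at 0: 1/5.
At -1: an algebraic (square-root) branch point.
At -1/5: an algebraic (square-root) branch point.
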